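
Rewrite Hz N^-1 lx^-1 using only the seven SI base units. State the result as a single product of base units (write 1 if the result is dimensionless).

Hz = s⁻¹.
N = kg·m·s⁻².
So N⁻¹ = kg⁻¹·m⁻¹·s².
lx = m⁻²·cd.
So lx⁻¹ = m²·cd⁻¹.
Combining: Hz·N⁻¹·lx⁻¹ = s⁻¹ · (kg⁻¹·m⁻¹·s²) · (m²·cd⁻¹) = kg⁻¹·m·s·cd⁻¹.

kg⁻¹·m·s·cd⁻¹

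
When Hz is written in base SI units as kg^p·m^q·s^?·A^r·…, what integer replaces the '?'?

Hz = 1/s = s⁻¹ (frequency is cycles per second).
The exponent of s is -1.

-1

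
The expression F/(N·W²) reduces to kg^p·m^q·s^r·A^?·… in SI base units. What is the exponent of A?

F = C/V (capacitance = charge per voltage),
    = A·s/(kg·m²·s⁻³·A⁻¹) (substituting C and V),
    = kg⁻¹·m⁻²·s⁴·A².
N = kg·m/s² = kg·m·s⁻² (force = mass × acceleration).
So N⁻¹ = kg⁻¹·m⁻¹·s².
W = J/s (power = energy per time),
    = kg·m²·s⁻³.
So W⁻² = kg⁻²·m⁻⁴·s⁶.
Combining: F·N⁻¹·W⁻² = (kg⁻¹·m⁻²·s⁴·A²) · (kg⁻¹·m⁻¹·s²) · (kg⁻²·m⁻⁴·s⁶) = kg⁻⁴·m⁻⁷·s¹²·A².
The exponent of A is 2.

2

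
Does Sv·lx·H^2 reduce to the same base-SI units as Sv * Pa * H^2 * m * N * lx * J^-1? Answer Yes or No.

Left side:
  Sv = J/kg (equivalent dose = energy per mass),
      = m²·s⁻².
  lx = lm/m² (illuminance = luminous flux per area),
      = m⁻²·cd.
  H = Wb/A (inductance = flux per current),
      = kg·m²·s⁻²·A⁻².
  So H² = kg²·m⁴·s⁻⁴·A⁻⁴.
  Combining: Sv·lx·H² = (m²·s⁻²) · (m⁻²·cd) · (kg²·m⁴·s⁻⁴·A⁻⁴) = kg²·m⁴·s⁻⁶·A⁻⁴·cd.
Right side:
  Sv = J/kg (equivalent dose = energy per mass),
      = m²·s⁻².
  Pa = N/m² (pressure = force per area),
      = kg·m⁻¹·s⁻².
  H = Wb/A (inductance = flux per current),
      = kg·m²·s⁻²·A⁻².
  So H² = kg²·m⁴·s⁻⁴·A⁻⁴.
  N = kg·m/s² = kg·m·s⁻² (force = mass × acceleration).
  lx = lm/m² (illuminance = luminous flux per area),
      = m⁻²·cd.
  J = N·m (work = force × distance),
      = kg·m²·s⁻².
  So J⁻¹ = kg⁻¹·m⁻²·s².
  Combining: Sv·Pa·H²·m·N·lx·J⁻¹ = (m²·s⁻²) · (kg·m⁻¹·s⁻²) · (kg²·m⁴·s⁻⁴·A⁻⁴) · m · (kg·m·s⁻²) · (m⁻²·cd) · (kg⁻¹·m⁻²·s²) = kg³·m³·s⁻⁸·A⁻⁴·cd.
Left is kg²·m⁴·s⁻⁶·A⁻⁴·cd; right is kg³·m³·s⁻⁸·A⁻⁴·cd — different.

No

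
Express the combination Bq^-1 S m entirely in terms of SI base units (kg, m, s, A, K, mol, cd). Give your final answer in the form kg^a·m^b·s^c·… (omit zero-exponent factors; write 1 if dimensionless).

kg⁻¹·m⁻¹·s⁴·A²

Bq = s⁻¹.
So Bq⁻¹ = s.
S = kg⁻¹·m⁻²·s³·A².
Combining: Bq⁻¹·S·m = s · (kg⁻¹·m⁻²·s³·A²) · m = kg⁻¹·m⁻¹·s⁴·A².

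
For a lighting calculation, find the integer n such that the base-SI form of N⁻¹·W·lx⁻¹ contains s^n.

N = kg·m·s⁻².
So N⁻¹ = kg⁻¹·m⁻¹·s².
W = kg·m²·s⁻³.
lx = m⁻²·cd.
So lx⁻¹ = m²·cd⁻¹.
Combining: N⁻¹·W·lx⁻¹ = (kg⁻¹·m⁻¹·s²) · (kg·m²·s⁻³) · (m²·cd⁻¹) = m³·s⁻¹·cd⁻¹.
The exponent of s is -1.

-1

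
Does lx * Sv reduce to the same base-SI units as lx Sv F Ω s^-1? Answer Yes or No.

Yes

Left side:
  lx = m⁻²·cd.
  Sv = m²·s⁻².
  Combining: lx·Sv = (m⁻²·cd) · (m²·s⁻²) = s⁻²·cd.
Right side:
  lx = lm/m² (illuminance = luminous flux per area),
      = m⁻²·cd.
  Sv = J/kg (equivalent dose = energy per mass),
      = m²·s⁻².
  F = C/V (capacitance = charge per voltage),
      = A·s/(kg·m²·s⁻³·A⁻¹) (substituting C and V),
      = kg⁻¹·m⁻²·s⁴·A².
  Ω = V/A (resistance = voltage per current),
      = kg·m²·s⁻³·A⁻².
  Combining: lx·Sv·F·Ω·s⁻¹ = (m⁻²·cd) · (m²·s⁻²) · (kg⁻¹·m⁻²·s⁴·A²) · (kg·m²·s⁻³·A⁻²) · s⁻¹ = s⁻²·cd.
Both reduce to s⁻²·cd.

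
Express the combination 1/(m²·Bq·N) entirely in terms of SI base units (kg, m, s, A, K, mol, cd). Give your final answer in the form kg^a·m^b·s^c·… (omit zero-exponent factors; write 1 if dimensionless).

Bq = 1/s = s⁻¹ (activity is decays per second).
So Bq⁻¹ = s.
N = kg·m/s² = kg·m·s⁻² (force = mass × acceleration).
So N⁻¹ = kg⁻¹·m⁻¹·s².
Combining: m⁻²·Bq⁻¹·N⁻¹ = m⁻² · s · (kg⁻¹·m⁻¹·s²) = kg⁻¹·m⁻³·s³.

kg⁻¹·m⁻³·s³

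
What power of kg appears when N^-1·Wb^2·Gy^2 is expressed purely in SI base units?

1

N = kg·m·s⁻².
So N⁻¹ = kg⁻¹·m⁻¹·s².
Wb = kg·m²·s⁻²·A⁻¹.
So Wb² = kg²·m⁴·s⁻⁴·A⁻².
Gy = m²·s⁻².
So Gy² = m⁴·s⁻⁴.
Combining: N⁻¹·Wb²·Gy² = (kg⁻¹·m⁻¹·s²) · (kg²·m⁴·s⁻⁴·A⁻²) · (m⁴·s⁻⁴) = kg·m⁷·s⁻⁶·A⁻².
The exponent of kg is 1.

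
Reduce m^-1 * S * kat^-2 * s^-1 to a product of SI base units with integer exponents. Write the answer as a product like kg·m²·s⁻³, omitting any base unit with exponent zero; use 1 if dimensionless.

S = kg⁻¹·m⁻²·s³·A².
kat = s⁻¹·mol.
So kat⁻² = s²·mol⁻².
Combining: m⁻¹·S·kat⁻²·s⁻¹ = m⁻¹ · (kg⁻¹·m⁻²·s³·A²) · (s²·mol⁻²) · s⁻¹ = kg⁻¹·m⁻³·s⁴·A²·mol⁻².

kg⁻¹·m⁻³·s⁴·A²·mol⁻²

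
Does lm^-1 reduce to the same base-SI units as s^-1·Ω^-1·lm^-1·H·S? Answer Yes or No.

Left side:
  lm = cd.
  So lm⁻¹ = cd⁻¹.
Right side:
  Ω = V/A (resistance = voltage per current),
      = kg·m²·s⁻³·A⁻².
  So Ω⁻¹ = kg⁻¹·m⁻²·s³·A².
  lm = cd·sr = cd (luminous flux; sr is dimensionless).
  So lm⁻¹ = cd⁻¹.
  H = Wb/A (inductance = flux per current),
      = kg·m²·s⁻²·A⁻².
  S = 1/Ω (conductance is reciprocal resistance),
      = kg⁻¹·m⁻²·s³·A².
  Combining: s⁻¹·Ω⁻¹·lm⁻¹·H·S = s⁻¹ · (kg⁻¹·m⁻²·s³·A²) · cd⁻¹ · (kg·m²·s⁻²·A⁻²) · (kg⁻¹·m⁻²·s³·A²) = kg⁻¹·m⁻²·s³·A²·cd⁻¹.
Left is cd⁻¹; right is kg⁻¹·m⁻²·s³·A²·cd⁻¹ — different.

No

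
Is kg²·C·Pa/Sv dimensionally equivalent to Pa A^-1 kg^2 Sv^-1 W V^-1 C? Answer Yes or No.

Left side:
  Sv = J/kg (equivalent dose = energy per mass),
      = m²·s⁻².
  So Sv⁻¹ = m⁻²·s².
  C = A·s = s·A (charge = current × time).
  Pa = N/m² (pressure = force per area),
      = kg·m⁻¹·s⁻².
  Combining: kg²·Sv⁻¹·C·Pa = kg² · (m⁻²·s²) · (s·A) · (kg·m⁻¹·s⁻²) = kg³·m⁻³·s·A.
Right side:
  Pa = N/m² (pressure = force per area),
      = kg·m⁻¹·s⁻².
  Sv = J/kg (equivalent dose = energy per mass),
      = m²·s⁻².
  So Sv⁻¹ = m⁻²·s².
  W = J/s (power = energy per time),
      = kg·m²·s⁻³.
  V = W/A (potential = power per current),
      = kg·m²·s⁻³·A⁻¹.
  So V⁻¹ = kg⁻¹·m⁻²·s³·A.
  C = A·s = s·A (charge = current × time).
  Combining: Pa·A⁻¹·kg²·Sv⁻¹·W·V⁻¹·C = (kg·m⁻¹·s⁻²) · A⁻¹ · kg² · (m⁻²·s²) · (kg·m²·s⁻³) · (kg⁻¹·m⁻²·s³·A) · (s·A) = kg³·m⁻³·s·A.
Both reduce to kg³·m⁻³·s·A.

Yes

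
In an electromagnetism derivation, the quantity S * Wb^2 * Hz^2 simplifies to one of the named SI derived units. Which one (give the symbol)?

S = kg⁻¹·m⁻²·s³·A².
Wb = kg·m²·s⁻²·A⁻¹.
So Wb² = kg²·m⁴·s⁻⁴·A⁻².
Hz = s⁻¹.
So Hz² = s⁻².
Combining: S·Wb²·Hz² = (kg⁻¹·m⁻²·s³·A²) · (kg²·m⁴·s⁻⁴·A⁻²) · s⁻² = kg·m²·s⁻³.
kg·m²·s⁻³ is the base-SI form of the watt.

W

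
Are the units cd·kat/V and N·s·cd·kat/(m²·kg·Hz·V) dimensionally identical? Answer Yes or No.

Left side:
  V = W/A (potential = power per current),
      = kg·m²·s⁻³·A⁻¹.
  So V⁻¹ = kg⁻¹·m⁻²·s³·A.
  kat = mol/s = s⁻¹·mol (catalytic activity).
  Combining: V⁻¹·cd·kat = (kg⁻¹·m⁻²·s³·A) · cd · (s⁻¹·mol) = kg⁻¹·m⁻²·s²·A·mol·cd.
Right side:
  N = kg·m/s² = kg·m·s⁻² (force = mass × acceleration).
  Hz = 1/s = s⁻¹ (frequency is cycles per second).
  So Hz⁻¹ = s.
  V = W/A (potential = power per current),
      = kg·m²·s⁻³·A⁻¹.
  So V⁻¹ = kg⁻¹·m⁻²·s³·A.
  kat = mol/s = s⁻¹·mol (catalytic activity).
  Combining: m⁻²·kg⁻¹·N·Hz⁻¹·V⁻¹·s·cd·kat = m⁻² · kg⁻¹ · (kg·m·s⁻²) · s · (kg⁻¹·m⁻²·s³·A) · s · cd · (s⁻¹·mol) = kg⁻¹·m⁻³·s²·A·mol·cd.
Left is kg⁻¹·m⁻²·s²·A·mol·cd; right is kg⁻¹·m⁻³·s²·A·mol·cd — different.

No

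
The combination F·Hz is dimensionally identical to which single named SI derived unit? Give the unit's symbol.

S

F = kg⁻¹·m⁻²·s⁴·A².
Hz = s⁻¹.
Combining: F·Hz = (kg⁻¹·m⁻²·s⁴·A²) · s⁻¹ = kg⁻¹·m⁻²·s³·A².
kg⁻¹·m⁻²·s³·A² is the base-SI form of the siemens.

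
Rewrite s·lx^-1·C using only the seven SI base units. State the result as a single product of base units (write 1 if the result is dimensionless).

m²·s²·A·cd⁻¹

lx = lm/m² (illuminance = luminous flux per area),
    = m⁻²·cd.
So lx⁻¹ = m²·cd⁻¹.
C = A·s = s·A (charge = current × time).
Combining: s·lx⁻¹·C = s · (m²·cd⁻¹) · (s·A) = m²·s²·A·cd⁻¹.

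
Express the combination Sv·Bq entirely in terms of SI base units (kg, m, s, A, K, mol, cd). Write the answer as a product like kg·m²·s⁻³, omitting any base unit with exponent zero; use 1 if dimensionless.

Sv = m²·s⁻².
Bq = s⁻¹.
Combining: Sv·Bq = (m²·s⁻²) · s⁻¹ = m²·s⁻³.

m²·s⁻³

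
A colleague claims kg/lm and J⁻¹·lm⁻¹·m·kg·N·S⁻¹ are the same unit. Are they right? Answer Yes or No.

No

Left side:
  lm = cd·sr = cd (luminous flux; sr is dimensionless).
  So lm⁻¹ = cd⁻¹.
  Combining: kg·lm⁻¹ = kg · cd⁻¹ = kg·cd⁻¹.
Right side:
  J = kg·m²·s⁻².
  So J⁻¹ = kg⁻¹·m⁻²·s².
  lm = cd.
  So lm⁻¹ = cd⁻¹.
  N = kg·m·s⁻².
  S = kg⁻¹·m⁻²·s³·A².
  So S⁻¹ = kg·m²·s⁻³·A⁻².
  Combining: J⁻¹·lm⁻¹·m·kg·N·S⁻¹ = (kg⁻¹·m⁻²·s²) · cd⁻¹ · m · kg · (kg·m·s⁻²) · (kg·m²·s⁻³·A⁻²) = kg²·m²·s⁻³·A⁻²·cd⁻¹.
Left is kg·cd⁻¹; right is kg²·m²·s⁻³·A⁻²·cd⁻¹ — different.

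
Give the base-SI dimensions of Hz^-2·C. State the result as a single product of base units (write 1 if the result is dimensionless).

s³·A

Hz = s⁻¹.
So Hz⁻² = s².
C = s·A.
Combining: Hz⁻²·C = s² · (s·A) = s³·A.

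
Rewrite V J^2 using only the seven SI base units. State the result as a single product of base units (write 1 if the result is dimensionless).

kg³·m⁶·s⁻⁷·A⁻¹

V = W/A (potential = power per current),
    = kg·m²·s⁻³·A⁻¹.
J = N·m (work = force × distance),
    = kg·m²·s⁻².
So J² = kg²·m⁴·s⁻⁴.
Combining: V·J² = (kg·m²·s⁻³·A⁻¹) · (kg²·m⁴·s⁻⁴) = kg³·m⁶·s⁻⁷·A⁻¹.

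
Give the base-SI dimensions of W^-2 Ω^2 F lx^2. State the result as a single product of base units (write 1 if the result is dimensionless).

kg⁻¹·m⁻⁶·s⁴·A⁻²·cd²

W = J/s (power = energy per time),
    = kg·m²·s⁻³.
So W⁻² = kg⁻²·m⁻⁴·s⁶.
Ω = V/A (resistance = voltage per current),
    = kg·m²·s⁻³·A⁻².
So Ω² = kg²·m⁴·s⁻⁶·A⁻⁴.
F = C/V (capacitance = charge per voltage),
    = A·s/(kg·m²·s⁻³·A⁻¹) (substituting C and V),
    = kg⁻¹·m⁻²·s⁴·A².
lx = lm/m² (illuminance = luminous flux per area),
    = m⁻²·cd.
So lx² = m⁻⁴·cd².
Combining: W⁻²·Ω²·F·lx² = (kg⁻²·m⁻⁴·s⁶) · (kg²·m⁴·s⁻⁶·A⁻⁴) · (kg⁻¹·m⁻²·s⁴·A²) · (m⁻⁴·cd²) = kg⁻¹·m⁻⁶·s⁴·A⁻²·cd².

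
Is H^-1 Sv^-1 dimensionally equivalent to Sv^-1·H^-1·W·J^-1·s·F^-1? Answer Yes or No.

Left side:
  H = kg·m²·s⁻²·A⁻².
  So H⁻¹ = kg⁻¹·m⁻²·s²·A².
  Sv = m²·s⁻².
  So Sv⁻¹ = m⁻²·s².
  Combining: H⁻¹·Sv⁻¹ = (kg⁻¹·m⁻²·s²·A²) · (m⁻²·s²) = kg⁻¹·m⁻⁴·s⁴·A².
Right side:
  Sv = J/kg (equivalent dose = energy per mass),
      = m²·s⁻².
  So Sv⁻¹ = m⁻²·s².
  H = Wb/A (inductance = flux per current),
      = kg·m²·s⁻²·A⁻².
  So H⁻¹ = kg⁻¹·m⁻²·s²·A².
  W = J/s (power = energy per time),
      = kg·m²·s⁻³.
  J = N·m (work = force × distance),
      = kg·m²·s⁻².
  So J⁻¹ = kg⁻¹·m⁻²·s².
  F = C/V (capacitance = charge per voltage),
      = A·s/(kg·m²·s⁻³·A⁻¹) (substituting C and V),
      = kg⁻¹·m⁻²·s⁴·A².
  So F⁻¹ = kg·m²·s⁻⁴·A⁻².
  Combining: Sv⁻¹·H⁻¹·W·J⁻¹·s·F⁻¹ = (m⁻²·s²) · (kg⁻¹·m⁻²·s²·A²) · (kg·m²·s⁻³) · (kg⁻¹·m⁻²·s²) · s · (kg·m²·s⁻⁴·A⁻²) = m⁻².
Left is kg⁻¹·m⁻⁴·s⁴·A²; right is m⁻² — different.

No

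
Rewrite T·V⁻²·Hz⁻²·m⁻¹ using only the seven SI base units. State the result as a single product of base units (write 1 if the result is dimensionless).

T = Wb/m² (flux density = flux per area),
    = kg·s⁻²·A⁻¹.
V = W/A (potential = power per current),
    = kg·m²·s⁻³·A⁻¹.
So V⁻² = kg⁻²·m⁻⁴·s⁶·A².
Hz = 1/s = s⁻¹ (frequency is cycles per second).
So Hz⁻² = s².
Combining: T·V⁻²·Hz⁻²·m⁻¹ = (kg·s⁻²·A⁻¹) · (kg⁻²·m⁻⁴·s⁶·A²) · s² · m⁻¹ = kg⁻¹·m⁻⁵·s⁶·A.

kg⁻¹·m⁻⁵·s⁶·A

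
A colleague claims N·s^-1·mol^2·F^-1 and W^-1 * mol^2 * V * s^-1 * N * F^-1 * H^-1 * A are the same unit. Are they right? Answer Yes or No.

No

Left side:
  N = kg·m/s² = kg·m·s⁻² (force = mass × acceleration).
  F = C/V (capacitance = charge per voltage),
      = A·s/(kg·m²·s⁻³·A⁻¹) (substituting C and V),
      = kg⁻¹·m⁻²·s⁴·A².
  So F⁻¹ = kg·m²·s⁻⁴·A⁻².
  Combining: N·s⁻¹·mol²·F⁻¹ = (kg·m·s⁻²) · s⁻¹ · mol² · (kg·m²·s⁻⁴·A⁻²) = kg²·m³·s⁻⁷·A⁻²·mol².
Right side:
  W = J/s (power = energy per time),
      = kg·m²·s⁻³.
  So W⁻¹ = kg⁻¹·m⁻²·s³.
  V = W/A (potential = power per current),
      = kg·m²·s⁻³·A⁻¹.
  N = kg·m/s² = kg·m·s⁻² (force = mass × acceleration).
  F = C/V (capacitance = charge per voltage),
      = A·s/(kg·m²·s⁻³·A⁻¹) (substituting C and V),
      = kg⁻¹·m⁻²·s⁴·A².
  So F⁻¹ = kg·m²·s⁻⁴·A⁻².
  H = Wb/A (inductance = flux per current),
      = kg·m²·s⁻²·A⁻².
  So H⁻¹ = kg⁻¹·m⁻²·s²·A².
  Combining: W⁻¹·mol²·V·s⁻¹·N·F⁻¹·H⁻¹·A = (kg⁻¹·m⁻²·s³) · mol² · (kg·m²·s⁻³·A⁻¹) · s⁻¹ · (kg·m·s⁻²) · (kg·m²·s⁻⁴·A⁻²) · (kg⁻¹·m⁻²·s²·A²) · A = kg·m·s⁻⁵·mol².
Left is kg²·m³·s⁻⁷·A⁻²·mol²; right is kg·m·s⁻⁵·mol² — different.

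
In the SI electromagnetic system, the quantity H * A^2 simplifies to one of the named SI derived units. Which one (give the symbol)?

H = Wb/A (inductance = flux per current),
    = kg·m²·s⁻²·A⁻².
Combining: H·A² = (kg·m²·s⁻²·A⁻²) · A² = kg·m²·s⁻².
kg·m²·s⁻² is the base-SI form of the joule.

J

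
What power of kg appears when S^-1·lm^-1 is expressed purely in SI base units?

S = 1/Ω (conductance is reciprocal resistance),
    = kg⁻¹·m⁻²·s³·A².
So S⁻¹ = kg·m²·s⁻³·A⁻².
lm = cd·sr = cd (luminous flux; sr is dimensionless).
So lm⁻¹ = cd⁻¹.
Combining: S⁻¹·lm⁻¹ = (kg·m²·s⁻³·A⁻²) · cd⁻¹ = kg·m²·s⁻³·A⁻²·cd⁻¹.
The exponent of kg is 1.

1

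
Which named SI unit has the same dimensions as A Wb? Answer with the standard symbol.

J

Wb = kg·m²·s⁻²·A⁻¹.
Combining: A·Wb = A · (kg·m²·s⁻²·A⁻¹) = kg·m²·s⁻².
kg·m²·s⁻² is the base-SI form of the joule.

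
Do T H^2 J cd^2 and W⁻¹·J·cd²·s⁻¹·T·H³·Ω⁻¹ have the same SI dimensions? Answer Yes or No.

Left side:
  T = kg·s⁻²·A⁻¹.
  H = kg·m²·s⁻²·A⁻².
  So H² = kg²·m⁴·s⁻⁴·A⁻⁴.
  J = kg·m²·s⁻².
  Combining: T·H²·J·cd² = (kg·s⁻²·A⁻¹) · (kg²·m⁴·s⁻⁴·A⁻⁴) · (kg·m²·s⁻²) · cd² = kg⁴·m⁶·s⁻⁸·A⁻⁵·cd².
Right side:
  W = J/s (power = energy per time),
      = kg·m²·s⁻³.
  So W⁻¹ = kg⁻¹·m⁻²·s³.
  J = N·m (work = force × distance),
      = kg·m²·s⁻².
  T = Wb/m² (flux density = flux per area),
      = kg·s⁻²·A⁻¹.
  H = Wb/A (inductance = flux per current),
      = kg·m²·s⁻²·A⁻².
  So H³ = kg³·m⁶·s⁻⁶·A⁻⁶.
  Ω = V/A (resistance = voltage per current),
      = kg·m²·s⁻³·A⁻².
  So Ω⁻¹ = kg⁻¹·m⁻²·s³·A².
  Combining: W⁻¹·J·cd²·s⁻¹·T·H³·Ω⁻¹ = (kg⁻¹·m⁻²·s³) · (kg·m²·s⁻²) · cd² · s⁻¹ · (kg·s⁻²·A⁻¹) · (kg³·m⁶·s⁻⁶·A⁻⁶) · (kg⁻¹·m⁻²·s³·A²) = kg³·m⁴·s⁻⁵·A⁻⁵·cd².
Left is kg⁴·m⁶·s⁻⁸·A⁻⁵·cd²; right is kg³·m⁴·s⁻⁵·A⁻⁵·cd² — different.

No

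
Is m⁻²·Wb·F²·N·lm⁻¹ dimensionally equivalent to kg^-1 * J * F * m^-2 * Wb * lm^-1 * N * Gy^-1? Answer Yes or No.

Left side:
  Wb = kg·m²·s⁻²·A⁻¹.
  F = kg⁻¹·m⁻²·s⁴·A².
  So F² = kg⁻²·m⁻⁴·s⁸·A⁴.
  N = kg·m·s⁻².
  lm = cd.
  So lm⁻¹ = cd⁻¹.
  Combining: m⁻²·Wb·F²·N·lm⁻¹ = m⁻² · (kg·m²·s⁻²·A⁻¹) · (kg⁻²·m⁻⁴·s⁸·A⁴) · (kg·m·s⁻²) · cd⁻¹ = m⁻³·s⁴·A³·cd⁻¹.
Right side:
  J = kg·m²·s⁻².
  F = kg⁻¹·m⁻²·s⁴·A².
  Wb = kg·m²·s⁻²·A⁻¹.
  lm = cd.
  So lm⁻¹ = cd⁻¹.
  N = kg·m·s⁻².
  Gy = m²·s⁻².
  So Gy⁻¹ = m⁻²·s².
  Combining: kg⁻¹·J·F·m⁻²·Wb·lm⁻¹·N·Gy⁻¹ = kg⁻¹ · (kg·m²·s⁻²) · (kg⁻¹·m⁻²·s⁴·A²) · m⁻² · (kg·m²·s⁻²·A⁻¹) · cd⁻¹ · (kg·m·s⁻²) · (m⁻²·s²) = kg·m⁻¹·A·cd⁻¹.
Left is m⁻³·s⁴·A³·cd⁻¹; right is kg·m⁻¹·A·cd⁻¹ — different.

No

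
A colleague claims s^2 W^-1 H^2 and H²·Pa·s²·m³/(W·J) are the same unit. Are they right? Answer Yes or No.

Yes

Left side:
  W = J/s (power = energy per time),
      = kg·m²·s⁻³.
  So W⁻¹ = kg⁻¹·m⁻²·s³.
  H = Wb/A (inductance = flux per current),
      = kg·m²·s⁻²·A⁻².
  So H² = kg²·m⁴·s⁻⁴·A⁻⁴.
  Combining: s²·W⁻¹·H² = s² · (kg⁻¹·m⁻²·s³) · (kg²·m⁴·s⁻⁴·A⁻⁴) = kg·m²·s·A⁻⁴.
Right side:
  W = J/s (power = energy per time),
      = kg·m²·s⁻³.
  So W⁻¹ = kg⁻¹·m⁻²·s³.
  H = Wb/A (inductance = flux per current),
      = kg·m²·s⁻²·A⁻².
  So H² = kg²·m⁴·s⁻⁴·A⁻⁴.
  J = N·m (work = force × distance),
      = kg·m²·s⁻².
  So J⁻¹ = kg⁻¹·m⁻²·s².
  Pa = N/m² (pressure = force per area),
      = kg·m⁻¹·s⁻².
  Combining: W⁻¹·H²·J⁻¹·Pa·s²·m³ = (kg⁻¹·m⁻²·s³) · (kg²·m⁴·s⁻⁴·A⁻⁴) · (kg⁻¹·m⁻²·s²) · (kg·m⁻¹·s⁻²) · s² · m³ = kg·m²·s·A⁻⁴.
Both reduce to kg·m²·s·A⁻⁴.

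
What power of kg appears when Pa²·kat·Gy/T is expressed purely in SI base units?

T = Wb/m² (flux density = flux per area),
    = kg·s⁻²·A⁻¹.
So T⁻¹ = kg⁻¹·s²·A.
Pa = N/m² (pressure = force per area),
    = kg·m⁻¹·s⁻².
So Pa² = kg²·m⁻²·s⁻⁴.
kat = mol/s = s⁻¹·mol (catalytic activity).
Gy = J/kg (absorbed dose = energy per mass),
    = m²·s⁻².
Combining: T⁻¹·Pa²·kat·Gy = (kg⁻¹·s²·A) · (kg²·m⁻²·s⁻⁴) · (s⁻¹·mol) · (m²·s⁻²) = kg·s⁻⁵·A·mol.
The exponent of kg is 1.

1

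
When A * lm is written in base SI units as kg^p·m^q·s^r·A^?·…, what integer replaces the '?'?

lm = cd.
Combining: A·lm = A · cd = A·cd.
The exponent of A is 1.

1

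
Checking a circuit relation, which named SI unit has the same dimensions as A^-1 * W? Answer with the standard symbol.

W = J/s (power = energy per time),
    = kg·m²·s⁻³.
Combining: A⁻¹·W = A⁻¹ · (kg·m²·s⁻³) = kg·m²·s⁻³·A⁻¹.
kg·m²·s⁻³·A⁻¹ is the base-SI form of the volt.

V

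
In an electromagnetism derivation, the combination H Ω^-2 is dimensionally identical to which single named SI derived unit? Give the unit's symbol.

F

H = kg·m²·s⁻²·A⁻².
Ω = kg·m²·s⁻³·A⁻².
So Ω⁻² = kg⁻²·m⁻⁴·s⁶·A⁴.
Combining: H·Ω⁻² = (kg·m²·s⁻²·A⁻²) · (kg⁻²·m⁻⁴·s⁶·A⁴) = kg⁻¹·m⁻²·s⁴·A².
kg⁻¹·m⁻²·s⁴·A² is the base-SI form of the farad.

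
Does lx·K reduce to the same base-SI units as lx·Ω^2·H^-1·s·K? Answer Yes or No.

Left side:
  lx = m⁻²·cd.
  Combining: lx·K = (m⁻²·cd) · K = m⁻²·K·cd.
Right side:
  lx = lm/m² (illuminance = luminous flux per area),
      = m⁻²·cd.
  Ω = V/A (resistance = voltage per current),
      = kg·m²·s⁻³·A⁻².
  So Ω² = kg²·m⁴·s⁻⁶·A⁻⁴.
  H = Wb/A (inductance = flux per current),
      = kg·m²·s⁻²·A⁻².
  So H⁻¹ = kg⁻¹·m⁻²·s²·A².
  Combining: lx·Ω²·H⁻¹·s·K = (m⁻²·cd) · (kg²·m⁴·s⁻⁶·A⁻⁴) · (kg⁻¹·m⁻²·s²·A²) · s · K = kg·s⁻³·A⁻²·K·cd.
Left is m⁻²·K·cd; right is kg·s⁻³·A⁻²·K·cd — different.

No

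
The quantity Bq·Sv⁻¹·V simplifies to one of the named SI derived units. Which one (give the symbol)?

Bq = s⁻¹.
Sv = m²·s⁻².
So Sv⁻¹ = m⁻²·s².
V = kg·m²·s⁻³·A⁻¹.
Combining: Bq·Sv⁻¹·V = s⁻¹ · (m⁻²·s²) · (kg·m²·s⁻³·A⁻¹) = kg·s⁻²·A⁻¹.
kg·s⁻²·A⁻¹ is the base-SI form of the tesla.

T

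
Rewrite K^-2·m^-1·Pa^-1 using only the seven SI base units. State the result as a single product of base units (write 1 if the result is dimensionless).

kg⁻¹·s²·K⁻²

Pa = kg·m⁻¹·s⁻².
So Pa⁻¹ = kg⁻¹·m·s².
Combining: K⁻²·m⁻¹·Pa⁻¹ = K⁻² · m⁻¹ · (kg⁻¹·m·s²) = kg⁻¹·s²·K⁻².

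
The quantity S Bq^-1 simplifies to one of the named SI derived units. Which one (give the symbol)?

F

S = 1/Ω (conductance is reciprocal resistance),
    = kg⁻¹·m⁻²·s³·A².
Bq = 1/s = s⁻¹ (activity is decays per second).
So Bq⁻¹ = s.
Combining: S·Bq⁻¹ = (kg⁻¹·m⁻²·s³·A²) · s = kg⁻¹·m⁻²·s⁴·A².
kg⁻¹·m⁻²·s⁴·A² is the base-SI form of the farad.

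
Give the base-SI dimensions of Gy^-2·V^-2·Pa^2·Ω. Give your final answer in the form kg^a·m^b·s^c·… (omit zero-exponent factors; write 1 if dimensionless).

kg·m⁻⁸·s³

Gy = J/kg (absorbed dose = energy per mass),
    = m²·s⁻².
So Gy⁻² = m⁻⁴·s⁴.
V = W/A (potential = power per current),
    = kg·m²·s⁻³·A⁻¹.
So V⁻² = kg⁻²·m⁻⁴·s⁶·A².
Pa = N/m² (pressure = force per area),
    = kg·m⁻¹·s⁻².
So Pa² = kg²·m⁻²·s⁻⁴.
Ω = V/A (resistance = voltage per current),
    = kg·m²·s⁻³·A⁻².
Combining: Gy⁻²·V⁻²·Pa²·Ω = (m⁻⁴·s⁴) · (kg⁻²·m⁻⁴·s⁶·A²) · (kg²·m⁻²·s⁻⁴) · (kg·m²·s⁻³·A⁻²) = kg·m⁻⁸·s³.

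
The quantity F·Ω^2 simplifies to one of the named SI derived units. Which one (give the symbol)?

H

F = C/V (capacitance = charge per voltage),
    = A·s/(kg·m²·s⁻³·A⁻¹) (substituting C and V),
    = kg⁻¹·m⁻²·s⁴·A².
Ω = V/A (resistance = voltage per current),
    = kg·m²·s⁻³·A⁻².
So Ω² = kg²·m⁴·s⁻⁶·A⁻⁴.
Combining: F·Ω² = (kg⁻¹·m⁻²·s⁴·A²) · (kg²·m⁴·s⁻⁶·A⁻⁴) = kg·m²·s⁻²·A⁻².
kg·m²·s⁻²·A⁻² is the base-SI form of the henry.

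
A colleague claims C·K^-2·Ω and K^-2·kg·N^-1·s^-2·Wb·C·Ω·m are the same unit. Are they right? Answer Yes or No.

No

Left side:
  C = s·A.
  Ω = kg·m²·s⁻³·A⁻².
  Combining: C·K⁻²·Ω = (s·A) · K⁻² · (kg·m²·s⁻³·A⁻²) = kg·m²·s⁻²·A⁻¹·K⁻².
Right side:
  N = kg·m/s² = kg·m·s⁻² (force = mass × acceleration).
  So N⁻¹ = kg⁻¹·m⁻¹·s².
  Wb = V·s (flux: a volt is a weber per second),
      = kg·m²·s⁻²·A⁻¹.
  C = A·s = s·A (charge = current × time).
  Ω = V/A (resistance = voltage per current),
      = kg·m²·s⁻³·A⁻².
  Combining: K⁻²·kg·N⁻¹·s⁻²·Wb·C·Ω·m = K⁻² · kg · (kg⁻¹·m⁻¹·s²) · s⁻² · (kg·m²·s⁻²·A⁻¹) · (s·A) · (kg·m²·s⁻³·A⁻²) · m = kg²·m⁴·s⁻⁴·A⁻²·K⁻².
Left is kg·m²·s⁻²·A⁻¹·K⁻²; right is kg²·m⁴·s⁻⁴·A⁻²·K⁻² — different.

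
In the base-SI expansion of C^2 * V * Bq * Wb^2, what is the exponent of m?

6

C = s·A.
So C² = s²·A².
V = kg·m²·s⁻³·A⁻¹.
Bq = s⁻¹.
Wb = kg·m²·s⁻²·A⁻¹.
So Wb² = kg²·m⁴·s⁻⁴·A⁻².
Combining: C²·V·Bq·Wb² = (s²·A²) · (kg·m²·s⁻³·A⁻¹) · s⁻¹ · (kg²·m⁴·s⁻⁴·A⁻²) = kg³·m⁶·s⁻⁶·A⁻¹.
The exponent of m is 6.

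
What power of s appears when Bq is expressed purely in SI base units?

-1

Bq = 1/s = s⁻¹ (activity is decays per second).
The exponent of s is -1.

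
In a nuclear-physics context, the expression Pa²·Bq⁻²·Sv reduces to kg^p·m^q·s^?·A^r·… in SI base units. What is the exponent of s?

-4

Pa = kg·m⁻¹·s⁻².
So Pa² = kg²·m⁻²·s⁻⁴.
Bq = s⁻¹.
So Bq⁻² = s².
Sv = m²·s⁻².
Combining: Pa²·Bq⁻²·Sv = (kg²·m⁻²·s⁻⁴) · s² · (m²·s⁻²) = kg²·s⁻⁴.
The exponent of s is -4.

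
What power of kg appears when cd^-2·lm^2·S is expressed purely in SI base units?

lm = cd·sr = cd (luminous flux; sr is dimensionless).
So lm² = cd².
S = 1/Ω (conductance is reciprocal resistance),
    = kg⁻¹·m⁻²·s³·A².
Combining: cd⁻²·lm²·S = cd⁻² · cd² · (kg⁻¹·m⁻²·s³·A²) = kg⁻¹·m⁻²·s³·A².
The exponent of kg is -1.

-1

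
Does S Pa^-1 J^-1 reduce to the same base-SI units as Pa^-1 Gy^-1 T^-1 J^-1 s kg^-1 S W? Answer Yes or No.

No

Left side:
  S = kg⁻¹·m⁻²·s³·A².
  Pa = kg·m⁻¹·s⁻².
  So Pa⁻¹ = kg⁻¹·m·s².
  J = kg·m²·s⁻².
  So J⁻¹ = kg⁻¹·m⁻²·s².
  Combining: S·Pa⁻¹·J⁻¹ = (kg⁻¹·m⁻²·s³·A²) · (kg⁻¹·m·s²) · (kg⁻¹·m⁻²·s²) = kg⁻³·m⁻³·s⁷·A².
Right side:
  Pa = N/m² (pressure = force per area),
      = kg·m⁻¹·s⁻².
  So Pa⁻¹ = kg⁻¹·m·s².
  Gy = J/kg (absorbed dose = energy per mass),
      = m²·s⁻².
  So Gy⁻¹ = m⁻²·s².
  T = Wb/m² (flux density = flux per area),
      = kg·s⁻²·A⁻¹.
  So T⁻¹ = kg⁻¹·s²·A.
  J = N·m (work = force × distance),
      = kg·m²·s⁻².
  So J⁻¹ = kg⁻¹·m⁻²·s².
  S = 1/Ω (conductance is reciprocal resistance),
      = kg⁻¹·m⁻²·s³·A².
  W = J/s (power = energy per time),
      = kg·m²·s⁻³.
  Combining: Pa⁻¹·Gy⁻¹·T⁻¹·J⁻¹·s·kg⁻¹·S·W = (kg⁻¹·m·s²) · (m⁻²·s²) · (kg⁻¹·s²·A) · (kg⁻¹·m⁻²·s²) · s · kg⁻¹ · (kg⁻¹·m⁻²·s³·A²) · (kg·m²·s⁻³) = kg⁻⁴·m⁻³·s⁹·A³.
Left is kg⁻³·m⁻³·s⁷·A²; right is kg⁻⁴·m⁻³·s⁹·A³ — different.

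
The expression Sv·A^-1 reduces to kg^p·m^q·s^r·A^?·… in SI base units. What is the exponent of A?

-1

Sv = m²·s⁻².
Combining: Sv·A⁻¹ = (m²·s⁻²) · A⁻¹ = m²·s⁻²·A⁻¹.
The exponent of A is -1.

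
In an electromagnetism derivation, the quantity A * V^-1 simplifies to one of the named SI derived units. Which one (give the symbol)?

V = W/A (potential = power per current),
    = kg·m²·s⁻³·A⁻¹.
So V⁻¹ = kg⁻¹·m⁻²·s³·A.
Combining: A·V⁻¹ = A · (kg⁻¹·m⁻²·s³·A) = kg⁻¹·m⁻²·s³·A².
kg⁻¹·m⁻²·s³·A² is the base-SI form of the siemens.

S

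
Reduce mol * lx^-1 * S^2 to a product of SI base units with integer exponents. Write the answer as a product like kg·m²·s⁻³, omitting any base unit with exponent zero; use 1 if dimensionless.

kg⁻²·m⁻²·s⁶·A⁴·mol·cd⁻¹

lx = lm/m² (illuminance = luminous flux per area),
    = m⁻²·cd.
So lx⁻¹ = m²·cd⁻¹.
S = 1/Ω (conductance is reciprocal resistance),
    = kg⁻¹·m⁻²·s³·A².
So S² = kg⁻²·m⁻⁴·s⁶·A⁴.
Combining: mol·lx⁻¹·S² = mol · (m²·cd⁻¹) · (kg⁻²·m⁻⁴·s⁶·A⁴) = kg⁻²·m⁻²·s⁶·A⁴·mol·cd⁻¹.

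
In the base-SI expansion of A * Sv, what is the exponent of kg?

Sv = J/kg (equivalent dose = energy per mass),
    = m²·s⁻².
Combining: A·Sv = A · (m²·s⁻²) = m²·s⁻²·A.
The exponent of kg is 0.

0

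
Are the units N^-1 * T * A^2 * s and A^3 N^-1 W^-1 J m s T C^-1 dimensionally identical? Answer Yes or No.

No

Left side:
  N = kg·m/s² = kg·m·s⁻² (force = mass × acceleration).
  So N⁻¹ = kg⁻¹·m⁻¹·s².
  T = Wb/m² (flux density = flux per area),
      = kg·s⁻²·A⁻¹.
  Combining: N⁻¹·T·A²·s = (kg⁻¹·m⁻¹·s²) · (kg·s⁻²·A⁻¹) · A² · s = m⁻¹·s·A.
Right side:
  N = kg·m·s⁻².
  So N⁻¹ = kg⁻¹·m⁻¹·s².
  W = kg·m²·s⁻³.
  So W⁻¹ = kg⁻¹·m⁻²·s³.
  J = kg·m²·s⁻².
  T = kg·s⁻²·A⁻¹.
  C = s·A.
  So C⁻¹ = s⁻¹·A⁻¹.
  Combining: A³·N⁻¹·W⁻¹·J·m·s·T·C⁻¹ = A³ · (kg⁻¹·m⁻¹·s²) · (kg⁻¹·m⁻²·s³) · (kg·m²·s⁻²) · m · s · (kg·s⁻²·A⁻¹) · (s⁻¹·A⁻¹) = s·A.
Left is m⁻¹·s·A; right is s·A — different.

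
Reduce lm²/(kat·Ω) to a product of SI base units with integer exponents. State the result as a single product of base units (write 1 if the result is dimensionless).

kg⁻¹·m⁻²·s⁴·A²·mol⁻¹·cd²

kat = mol/s = s⁻¹·mol (catalytic activity).
So kat⁻¹ = s·mol⁻¹.
Ω = V/A (resistance = voltage per current),
    = kg·m²·s⁻³·A⁻².
So Ω⁻¹ = kg⁻¹·m⁻²·s³·A².
lm = cd·sr = cd (luminous flux; sr is dimensionless).
So lm² = cd².
Combining: kat⁻¹·Ω⁻¹·lm² = (s·mol⁻¹) · (kg⁻¹·m⁻²·s³·A²) · cd² = kg⁻¹·m⁻²·s⁴·A²·mol⁻¹·cd².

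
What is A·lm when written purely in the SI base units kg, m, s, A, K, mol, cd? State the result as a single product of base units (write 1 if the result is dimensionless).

A·cd

lm = cd.
Combining: A·lm = A · cd = A·cd.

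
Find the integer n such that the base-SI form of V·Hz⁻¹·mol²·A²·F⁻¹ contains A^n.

-1

V = W/A (potential = power per current),
    = kg·m²·s⁻³·A⁻¹.
Hz = 1/s = s⁻¹ (frequency is cycles per second).
So Hz⁻¹ = s.
F = C/V (capacitance = charge per voltage),
    = A·s/(kg·m²·s⁻³·A⁻¹) (substituting C and V),
    = kg⁻¹·m⁻²·s⁴·A².
So F⁻¹ = kg·m²·s⁻⁴·A⁻².
Combining: V·Hz⁻¹·mol²·A²·F⁻¹ = (kg·m²·s⁻³·A⁻¹) · s · mol² · A² · (kg·m²·s⁻⁴·A⁻²) = kg²·m⁴·s⁻⁶·A⁻¹·mol².
The exponent of A is -1.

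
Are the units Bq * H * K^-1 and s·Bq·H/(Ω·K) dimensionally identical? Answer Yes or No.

No

Left side:
  Bq = 1/s = s⁻¹ (activity is decays per second).
  H = Wb/A (inductance = flux per current),
      = kg·m²·s⁻²·A⁻².
  Combining: Bq·H·K⁻¹ = s⁻¹ · (kg·m²·s⁻²·A⁻²) · K⁻¹ = kg·m²·s⁻³·A⁻²·K⁻¹.
Right side:
  Ω = V/A (resistance = voltage per current),
      = kg·m²·s⁻³·A⁻².
  So Ω⁻¹ = kg⁻¹·m⁻²·s³·A².
  Bq = 1/s = s⁻¹ (activity is decays per second).
  H = Wb/A (inductance = flux per current),
      = kg·m²·s⁻²·A⁻².
  Combining: Ω⁻¹·K⁻¹·s·Bq·H = (kg⁻¹·m⁻²·s³·A²) · K⁻¹ · s · s⁻¹ · (kg·m²·s⁻²·A⁻²) = s·K⁻¹.
Left is kg·m²·s⁻³·A⁻²·K⁻¹; right is s·K⁻¹ — different.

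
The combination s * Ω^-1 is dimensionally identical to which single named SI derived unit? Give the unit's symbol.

Ω = kg·m²·s⁻³·A⁻².
So Ω⁻¹ = kg⁻¹·m⁻²·s³·A².
Combining: s·Ω⁻¹ = s · (kg⁻¹·m⁻²·s³·A²) = kg⁻¹·m⁻²·s⁴·A².
kg⁻¹·m⁻²·s⁴·A² is the base-SI form of the farad.

F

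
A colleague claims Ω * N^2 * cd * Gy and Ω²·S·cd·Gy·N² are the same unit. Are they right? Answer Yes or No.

Left side:
  Ω = kg·m²·s⁻³·A⁻².
  N = kg·m·s⁻².
  So N² = kg²·m²·s⁻⁴.
  Gy = m²·s⁻².
  Combining: Ω·N²·cd·Gy = (kg·m²·s⁻³·A⁻²) · (kg²·m²·s⁻⁴) · cd · (m²·s⁻²) = kg³·m⁶·s⁻⁹·A⁻²·cd.
Right side:
  Ω = V/A (resistance = voltage per current),
      = kg·m²·s⁻³·A⁻².
  So Ω² = kg²·m⁴·s⁻⁶·A⁻⁴.
  S = 1/Ω (conductance is reciprocal resistance),
      = kg⁻¹·m⁻²·s³·A².
  Gy = J/kg (absorbed dose = energy per mass),
      = m²·s⁻².
  N = kg·m/s² = kg·m·s⁻² (force = mass × acceleration).
  So N² = kg²·m²·s⁻⁴.
  Combining: Ω²·S·cd·Gy·N² = (kg²·m⁴·s⁻⁶·A⁻⁴) · (kg⁻¹·m⁻²·s³·A²) · cd · (m²·s⁻²) · (kg²·m²·s⁻⁴) = kg³·m⁶·s⁻⁹·A⁻²·cd.
Both reduce to kg³·m⁶·s⁻⁹·A⁻²·cd.

Yes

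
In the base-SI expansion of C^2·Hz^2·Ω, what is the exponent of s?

C = A·s = s·A (charge = current × time).
So C² = s²·A².
Hz = 1/s = s⁻¹ (frequency is cycles per second).
So Hz² = s⁻².
Ω = V/A (resistance = voltage per current),
    = kg·m²·s⁻³·A⁻².
Combining: C²·Hz²·Ω = (s²·A²) · s⁻² · (kg·m²·s⁻³·A⁻²) = kg·m²·s⁻³.
The exponent of s is -3.

-3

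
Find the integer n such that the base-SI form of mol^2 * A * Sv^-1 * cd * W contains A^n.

Sv = m²·s⁻².
So Sv⁻¹ = m⁻²·s².
W = kg·m²·s⁻³.
Combining: mol²·A·Sv⁻¹·cd·W = mol² · A · (m⁻²·s²) · cd · (kg·m²·s⁻³) = kg·s⁻¹·A·mol²·cd.
The exponent of A is 1.

1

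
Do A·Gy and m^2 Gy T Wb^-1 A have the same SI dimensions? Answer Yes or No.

Yes

Left side:
  Gy = J/kg (absorbed dose = energy per mass),
      = m²·s⁻².
  Combining: A·Gy = A · (m²·s⁻²) = m²·s⁻²·A.
Right side:
  Gy = J/kg (absorbed dose = energy per mass),
      = m²·s⁻².
  T = Wb/m² (flux density = flux per area),
      = kg·s⁻²·A⁻¹.
  Wb = V·s (flux: a volt is a weber per second),
      = kg·m²·s⁻²·A⁻¹.
  So Wb⁻¹ = kg⁻¹·m⁻²·s²·A.
  Combining: m²·Gy·T·Wb⁻¹·A = m² · (m²·s⁻²) · (kg·s⁻²·A⁻¹) · (kg⁻¹·m⁻²·s²·A) · A = m²·s⁻²·A.
Both reduce to m²·s⁻²·A.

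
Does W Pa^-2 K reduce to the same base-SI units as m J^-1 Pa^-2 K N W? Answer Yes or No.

Left side:
  W = J/s (power = energy per time),
      = kg·m²·s⁻³.
  Pa = N/m² (pressure = force per area),
      = kg·m⁻¹·s⁻².
  So Pa⁻² = kg⁻²·m²·s⁴.
  Combining: W·Pa⁻²·K = (kg·m²·s⁻³) · (kg⁻²·m²·s⁴) · K = kg⁻¹·m⁴·s·K.
Right side:
  J = N·m (work = force × distance),
      = kg·m²·s⁻².
  So J⁻¹ = kg⁻¹·m⁻²·s².
  Pa = N/m² (pressure = force per area),
      = kg·m⁻¹·s⁻².
  So Pa⁻² = kg⁻²·m²·s⁴.
  N = kg·m/s² = kg·m·s⁻² (force = mass × acceleration).
  W = J/s (power = energy per time),
      = kg·m²·s⁻³.
  Combining: m·J⁻¹·Pa⁻²·K·N·W = m · (kg⁻¹·m⁻²·s²) · (kg⁻²·m²·s⁴) · K · (kg·m·s⁻²) · (kg·m²·s⁻³) = kg⁻¹·m⁴·s·K.
Both reduce to kg⁻¹·m⁴·s·K.

Yes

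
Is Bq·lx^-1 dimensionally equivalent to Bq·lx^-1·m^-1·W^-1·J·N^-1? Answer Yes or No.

Left side:
  Bq = 1/s = s⁻¹ (activity is decays per second).
  lx = lm/m² (illuminance = luminous flux per area),
      = m⁻²·cd.
  So lx⁻¹ = m²·cd⁻¹.
  Combining: Bq·lx⁻¹ = s⁻¹ · (m²·cd⁻¹) = m²·s⁻¹·cd⁻¹.
Right side:
  Bq = s⁻¹.
  lx = m⁻²·cd.
  So lx⁻¹ = m²·cd⁻¹.
  W = kg·m²·s⁻³.
  So W⁻¹ = kg⁻¹·m⁻²·s³.
  J = kg·m²·s⁻².
  N = kg·m·s⁻².
  So N⁻¹ = kg⁻¹·m⁻¹·s².
  Combining: Bq·lx⁻¹·m⁻¹·W⁻¹·J·N⁻¹ = s⁻¹ · (m²·cd⁻¹) · m⁻¹ · (kg⁻¹·m⁻²·s³) · (kg·m²·s⁻²) · (kg⁻¹·m⁻¹·s²) = kg⁻¹·s²·cd⁻¹.
Left is m²·s⁻¹·cd⁻¹; right is kg⁻¹·s²·cd⁻¹ — different.

No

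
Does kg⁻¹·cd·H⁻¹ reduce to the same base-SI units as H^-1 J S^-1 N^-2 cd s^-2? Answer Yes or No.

Left side:
  H = Wb/A (inductance = flux per current),
      = kg·m²·s⁻²·A⁻².
  So H⁻¹ = kg⁻¹·m⁻²·s²·A².
  Combining: kg⁻¹·cd·H⁻¹ = kg⁻¹ · cd · (kg⁻¹·m⁻²·s²·A²) = kg⁻²·m⁻²·s²·A²·cd.
Right side:
  H = kg·m²·s⁻²·A⁻².
  So H⁻¹ = kg⁻¹·m⁻²·s²·A².
  J = kg·m²·s⁻².
  S = kg⁻¹·m⁻²·s³·A².
  So S⁻¹ = kg·m²·s⁻³·A⁻².
  N = kg·m·s⁻².
  So N⁻² = kg⁻²·m⁻²·s⁴.
  Combining: H⁻¹·J·S⁻¹·N⁻²·cd·s⁻² = (kg⁻¹·m⁻²·s²·A²) · (kg·m²·s⁻²) · (kg·m²·s⁻³·A⁻²) · (kg⁻²·m⁻²·s⁴) · cd · s⁻² = kg⁻¹·s⁻¹·cd.
Left is kg⁻²·m⁻²·s²·A²·cd; right is kg⁻¹·s⁻¹·cd — different.

No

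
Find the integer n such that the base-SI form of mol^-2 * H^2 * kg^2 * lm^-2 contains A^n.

-4

H = Wb/A (inductance = flux per current),
    = kg·m²·s⁻²·A⁻².
So H² = kg²·m⁴·s⁻⁴·A⁻⁴.
lm = cd·sr = cd (luminous flux; sr is dimensionless).
So lm⁻² = cd⁻².
Combining: mol⁻²·H²·kg²·lm⁻² = mol⁻² · (kg²·m⁴·s⁻⁴·A⁻⁴) · kg² · cd⁻² = kg⁴·m⁴·s⁻⁴·A⁻⁴·mol⁻²·cd⁻².
The exponent of A is -4.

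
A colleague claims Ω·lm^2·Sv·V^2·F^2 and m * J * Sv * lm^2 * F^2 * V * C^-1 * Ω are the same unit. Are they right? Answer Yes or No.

No

Left side:
  Ω = V/A (resistance = voltage per current),
      = kg·m²·s⁻³·A⁻².
  lm = cd·sr = cd (luminous flux; sr is dimensionless).
  So lm² = cd².
  Sv = J/kg (equivalent dose = energy per mass),
      = m²·s⁻².
  V = W/A (potential = power per current),
      = kg·m²·s⁻³·A⁻¹.
  So V² = kg²·m⁴·s⁻⁶·A⁻².
  F = C/V (capacitance = charge per voltage),
      = A·s/(kg·m²·s⁻³·A⁻¹) (substituting C and V),
      = kg⁻¹·m⁻²·s⁴·A².
  So F² = kg⁻²·m⁻⁴·s⁸·A⁴.
  Combining: Ω·lm²·Sv·V²·F² = (kg·m²·s⁻³·A⁻²) · cd² · (m²·s⁻²) · (kg²·m⁴·s⁻⁶·A⁻²) · (kg⁻²·m⁻⁴·s⁸·A⁴) = kg·m⁴·s⁻³·cd².
Right side:
  J = N·m (work = force × distance),
      = kg·m²·s⁻².
  Sv = J/kg (equivalent dose = energy per mass),
      = m²·s⁻².
  lm = cd·sr = cd (luminous flux; sr is dimensionless).
  So lm² = cd².
  F = C/V (capacitance = charge per voltage),
      = A·s/(kg·m²·s⁻³·A⁻¹) (substituting C and V),
      = kg⁻¹·m⁻²·s⁴·A².
  So F² = kg⁻²·m⁻⁴·s⁸·A⁴.
  V = W/A (potential = power per current),
      = kg·m²·s⁻³·A⁻¹.
  C = A·s = s·A (charge = current × time).
  So C⁻¹ = s⁻¹·A⁻¹.
  Ω = V/A (resistance = voltage per current),
      = kg·m²·s⁻³·A⁻².
  Combining: m·J·Sv·lm²·F²·V·C⁻¹·Ω = m · (kg·m²·s⁻²) · (m²·s⁻²) · cd² · (kg⁻²·m⁻⁴·s⁸·A⁴) · (kg·m²·s⁻³·A⁻¹) · (s⁻¹·A⁻¹) · (kg·m²·s⁻³·A⁻²) = kg·m⁵·s⁻³·cd².
Left is kg·m⁴·s⁻³·cd²; right is kg·m⁵·s⁻³·cd² — different.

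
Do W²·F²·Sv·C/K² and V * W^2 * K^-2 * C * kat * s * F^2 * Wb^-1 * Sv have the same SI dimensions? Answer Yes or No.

Left side:
  W = kg·m²·s⁻³.
  So W² = kg²·m⁴·s⁻⁶.
  F = kg⁻¹·m⁻²·s⁴·A².
  So F² = kg⁻²·m⁻⁴·s⁸·A⁴.
  Sv = m²·s⁻².
  C = s·A.
  Combining: K⁻²·W²·F²·Sv·C = K⁻² · (kg²·m⁴·s⁻⁶) · (kg⁻²·m⁻⁴·s⁸·A⁴) · (m²·s⁻²) · (s·A) = m²·s·A⁵·K⁻².
Right side:
  V = W/A (potential = power per current),
      = kg·m²·s⁻³·A⁻¹.
  W = J/s (power = energy per time),
      = kg·m²·s⁻³.
  So W² = kg²·m⁴·s⁻⁶.
  C = A·s = s·A (charge = current × time).
  kat = mol/s = s⁻¹·mol (catalytic activity).
  F = C/V (capacitance = charge per voltage),
      = A·s/(kg·m²·s⁻³·A⁻¹) (substituting C and V),
      = kg⁻¹·m⁻²·s⁴·A².
  So F² = kg⁻²·m⁻⁴·s⁸·A⁴.
  Wb = V·s (flux: a volt is a weber per second),
      = kg·m²·s⁻²·A⁻¹.
  So Wb⁻¹ = kg⁻¹·m⁻²·s²·A.
  Sv = J/kg (equivalent dose = energy per mass),
      = m²·s⁻².
  Combining: V·W²·K⁻²·C·kat·s·F²·Wb⁻¹·Sv = (kg·m²·s⁻³·A⁻¹) · (kg²·m⁴·s⁻⁶) · K⁻² · (s·A) · (s⁻¹·mol) · s · (kg⁻²·m⁻⁴·s⁸·A⁴) · (kg⁻¹·m⁻²·s²·A) · (m²·s⁻²) = m²·A⁵·K⁻²·mol.
Left is m²·s·A⁵·K⁻²; right is m²·A⁵·K⁻²·mol — different.

No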